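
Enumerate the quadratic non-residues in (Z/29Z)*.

2 3 8 10 11 12 14 15 17 18 19 21 26 27

Square k = 1,…,14 (k and 29−k give the same square):
1²=1, 2²=4, 3²=9, 4²=16, 5²=25, 6²≡7, 7²≡20, 8²≡6, 9²≡23, 10²≡13, 11²≡5, 12²≡28, 13²≡24, 14²≡22 (mod 29).
The residues are {1, 4, 5, 6, 7, 9, 13, 16, 20, 22, 23, 24, 25, 28}; the non-residues are the remaining 14 nonzero classes.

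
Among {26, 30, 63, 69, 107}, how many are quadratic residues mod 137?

(26/137) = -1 → non-residue.
(30/137) = +1 → QR.
(63/137) = +1 → QR.
(69/137) = +1 → QR.
(107/137) = +1 → QR.
Total quadratic residues among the 5: 4.

4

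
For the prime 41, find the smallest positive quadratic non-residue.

(2/41) = +1, so 2 is a residue.
(3/41) = −1, so 3 is the smallest positive non-residue mod 41.

3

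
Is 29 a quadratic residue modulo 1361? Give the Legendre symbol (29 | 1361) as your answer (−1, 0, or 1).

Reciprocity: 29 ≡ 1 and 1361 ≡ 1 (mod 4), so (29/1361) = +(1361/29).
Reduce top mod 29: now compute (27/29).
Reciprocity: 27 ≡ 3 and 29 ≡ 1 (mod 4), so (27/29) = +(29/27).
Reduce top mod 27: now compute (2/27).
Pull out 2: since 27 ≡ 3 (mod 8), (2/27) = -1.
Reached (1/27) = 1. Collecting the sign flips along the way, the symbol is -1.

-1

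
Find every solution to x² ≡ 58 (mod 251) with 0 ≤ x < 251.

73, 178

Since 251 ≡ 3 (mod 4), a square root of 58 is 58^((251+1)/4) = 58^63 mod 251.
Repeated squaring: 58^2≡101, 58^4≡161, 58^8≡68, 58^16≡106, 58^32≡192 (mod 251).
58^63 = 58^(32+16+8+4+2+1) ≡ 73 (mod 251).
Check: 73² = 5329 ≡ 58 (mod 251). The two roots are 73 and 178.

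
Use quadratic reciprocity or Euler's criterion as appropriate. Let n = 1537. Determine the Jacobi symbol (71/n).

Reciprocity: 71 ≡ 3 and 1537 ≡ 1 (mod 4), so (71/1537) = +(1537/71).
Reduce top mod 71: now compute (46/71).
Pull out 2: since 71 ≡ 7 (mod 8), (2/71) = +1.
Reciprocity: 23 ≡ 3 and 71 ≡ 3 (mod 4), so (23/71) = −(71/23).
Reduce top mod 23: now compute (2/23).
Pull out 2: since 23 ≡ 7 (mod 8), (2/23) = +1.
Reached (1/23) = 1. Collecting the sign flips along the way, the symbol is -1.

-1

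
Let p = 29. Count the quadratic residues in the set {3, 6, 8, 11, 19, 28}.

(3/29) = -1 → non-residue.
(6/29) = +1 → QR.
(8/29) = -1 → non-residue.
(11/29) = -1 → non-residue.
(19/29) = -1 → non-residue.
(28/29) = +1 → QR.
Total quadratic residues among the 6: 2.

2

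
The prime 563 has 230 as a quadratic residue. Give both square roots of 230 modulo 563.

Since 563 ≡ 3 (mod 4), a square root of 230 is 230^((563+1)/4) = 230^141 mod 563.
Repeated squaring: 230^2≡541, 230^4≡484, 230^8≡48, 230^16≡52, 230^32≡452, 230^64≡498, 230^128≡284 (mod 563).
230^141 = 230^(128+8+4+1) ≡ 99 (mod 563).
Check: 99² = 9801 ≡ 230 (mod 563). The two roots are 99 and 464.

99, 464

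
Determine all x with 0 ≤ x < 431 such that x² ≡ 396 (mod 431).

62, 369

Since 431 ≡ 3 (mod 4), a square root of 396 is 396^((431+1)/4) = 396^108 mod 431.
Repeated squaring: 396^2≡363, 396^4≡314, 396^8≡328, 396^16≡265, 396^32≡403, 396^64≡353 (mod 431).
396^108 = 396^(64+32+8+4) ≡ 369 (mod 431).
Check: 369² = 136161 ≡ 396 (mod 431). The two roots are 62 and 369.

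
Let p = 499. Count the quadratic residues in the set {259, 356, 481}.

2

(259/499) = +1 → QR.
(356/499) = -1 → non-residue.
(481/499) = +1 → QR.
Total quadratic residues among the 3: 2.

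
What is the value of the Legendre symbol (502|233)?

First reduce: 502 ≡ 36 (mod 233).
Pull out 2^2: since 233 ≡ 1 (mod 8), (2/233) = +1, so (2/233)^2 = +1.
Reciprocity: 9 ≡ 1 and 233 ≡ 1 (mod 4), so (9/233) = +(233/9).
Reduce top mod 9: now compute (8/9).
Pull out 2^3: since 9 ≡ 1 (mod 8), (2/9) = +1, so (2/9)^3 = +1.
Reached (1/9) = 1. Collecting the sign flips along the way, the symbol is +1.

1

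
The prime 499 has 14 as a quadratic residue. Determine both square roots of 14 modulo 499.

158, 341

Since 499 ≡ 3 (mod 4), a square root of 14 is 14^((499+1)/4) = 14^125 mod 499.
Repeated squaring: 14^2≡196, 14^4≡492, 14^8≡49, 14^16≡405, 14^32≡353, 14^64≡358 (mod 499).
14^125 = 14^(64+32+16+8+4+1) ≡ 158 (mod 499).
Check: 158² = 24964 ≡ 14 (mod 499). The two roots are 158 and 341.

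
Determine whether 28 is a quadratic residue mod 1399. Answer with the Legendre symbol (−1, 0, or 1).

Pull out 2^2: since 1399 ≡ 7 (mod 8), (2/1399) = +1, so (2/1399)^2 = +1.
Reciprocity: 7 ≡ 3 and 1399 ≡ 3 (mod 4), so (7/1399) = −(1399/7).
Reduce top mod 7: now compute (6/7).
Pull out 2: since 7 ≡ 7 (mod 8), (2/7) = +1.
Reciprocity: 3 ≡ 3 and 7 ≡ 3 (mod 4), so (3/7) = −(7/3).
Reduce top mod 3: now compute (1/3).
Reached (1/3) = 1. Collecting the sign flips along the way, the symbol is +1.

1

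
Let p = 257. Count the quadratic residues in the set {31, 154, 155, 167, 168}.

2

(31/257) = +1 → QR.
(154/257) = -1 → non-residue.
(155/257) = -1 → non-residue.
(167/257) = -1 → non-residue.
(168/257) = +1 → QR.
Total quadratic residues among the 5: 2.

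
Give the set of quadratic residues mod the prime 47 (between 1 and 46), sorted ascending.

1,2,3,4,6,7,8,9,12,14,16,17,18,21,24,25,27,28,32,34,36,37,42

Square k = 1,…,23 (k and 47−k give the same square):
1²=1, 2²=4, 3²=9, 4²=16, 5²=25, 6²=36, 7²≡2, 8²≡17, 9²≡34, 10²≡6, 11²≡27, 12²≡3, 13²≡28, 14²≡8, 15²≡37, 16²≡21, 17²≡7, 18²≡42, 19²≡32, 20²≡24, 21²≡18, 22²≡14, 23²≡12 (mod 47).
So the quadratic residues mod 47 are {1, 2, 3, 4, 6, 7, 8, 9, 12, 14, 16, 17, 18, 21, 24, 25, 27, 28, 32, 34, 36, 37, 42}.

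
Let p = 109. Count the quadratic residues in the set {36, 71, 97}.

3

(36/109) = +1 → QR.
(71/109) = +1 → QR.
(97/109) = +1 → QR.
Total quadratic residues among the 3: 3.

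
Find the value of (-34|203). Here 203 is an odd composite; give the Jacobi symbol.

1

First reduce: -34 ≡ 169 (mod 203).
Reciprocity: 169 ≡ 1 and 203 ≡ 3 (mod 4), so (169/203) = +(203/169).
Reduce top mod 169: now compute (34/169).
Pull out 2: since 169 ≡ 1 (mod 8), (2/169) = +1.
Reciprocity: 17 ≡ 1 and 169 ≡ 1 (mod 4), so (17/169) = +(169/17).
Reduce top mod 17: now compute (16/17).
Pull out 2^4: since 17 ≡ 1 (mod 8), (2/17) = +1, so (2/17)^4 = +1.
Reached (1/17) = 1. Collecting the sign flips along the way, the symbol is +1.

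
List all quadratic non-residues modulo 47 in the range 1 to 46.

5 10 11 13 15 19 20 22 23 26 29 30 31 33 35 38 39 40 41 43 44 45 46

Square k = 1,…,23 (k and 47−k give the same square):
1²=1, 2²=4, 3²=9, 4²=16, 5²=25, 6²=36, 7²≡2, 8²≡17, 9²≡34, 10²≡6, 11²≡27, 12²≡3, 13²≡28, 14²≡8, 15²≡37, 16²≡21, 17²≡7, 18²≡42, 19²≡32, 20²≡24, 21²≡18, 22²≡14, 23²≡12 (mod 47).
The residues are {1, 2, 3, 4, 6, 7, 8, 9, 12, 14, 16, 17, 18, 21, 24, 25, 27, 28, 32, 34, 36, 37, 42}; the non-residues are the remaining 23 nonzero classes.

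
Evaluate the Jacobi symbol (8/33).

Pull out 2^3: since 33 ≡ 1 (mod 8), (2/33) = +1, so (2/33)^3 = +1.
Reached (1/33) = 1. Collecting the sign flips along the way, the symbol is +1.

1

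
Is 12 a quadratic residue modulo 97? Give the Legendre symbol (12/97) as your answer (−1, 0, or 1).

Pull out 2^2: since 97 ≡ 1 (mod 8), (2/97) = +1, so (2/97)^2 = +1.
Reciprocity: 3 ≡ 3 and 97 ≡ 1 (mod 4), so (3/97) = +(97/3).
Reduce top mod 3: now compute (1/3).
Reached (1/3) = 1. Collecting the sign flips along the way, the symbol is +1.

1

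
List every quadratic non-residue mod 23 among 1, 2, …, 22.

5 7 10 11 14 15 17 19 20 21 22

Square k = 1,…,11 (k and 23−k give the same square):
1²=1, 2²=4, 3²=9, 4²=16, 5²≡2, 6²≡13, 7²≡3, 8²≡18, 9²≡12, 10²≡8, 11²≡6 (mod 23).
The residues are {1, 2, 3, 4, 6, 8, 9, 12, 13, 16, 18}; the non-residues are the remaining 11 nonzero classes.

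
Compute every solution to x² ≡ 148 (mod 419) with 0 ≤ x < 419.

Since 419 ≡ 3 (mod 4), a square root of 148 is 148^((419+1)/4) = 148^105 mod 419.
Repeated squaring: 148^2≡116, 148^4≡48, 148^8≡209, 148^16≡105, 148^32≡131, 148^64≡401 (mod 419).
148^105 = 148^(64+32+8+1) ≡ 188 (mod 419).
Check: 188² = 35344 ≡ 148 (mod 419). The two roots are 188 and 231.

188, 231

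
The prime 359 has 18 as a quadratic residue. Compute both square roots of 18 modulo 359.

57, 302

Since 359 ≡ 3 (mod 4), a square root of 18 is 18^((359+1)/4) = 18^90 mod 359.
Repeated squaring: 18^2≡324, 18^4≡148, 18^8≡5, 18^16≡25, 18^32≡266, 18^64≡33 (mod 359).
18^90 = 18^(64+16+8+2) ≡ 302 (mod 359).
Check: 302² = 91204 ≡ 18 (mod 359). The two roots are 57 and 302.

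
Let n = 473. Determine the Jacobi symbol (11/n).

0

Reciprocity: 11 ≡ 3 and 473 ≡ 1 (mod 4), so (11/473) = +(473/11).
Reduce top mod 11: now compute (0/11).
Top reduces to 0: gcd > 1, so the symbol is 0.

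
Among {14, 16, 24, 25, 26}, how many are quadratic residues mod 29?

3

(14/29) = -1 → non-residue.
(16/29) = +1 → QR.
(24/29) = +1 → QR.
(25/29) = +1 → QR.
(26/29) = -1 → non-residue.
Total quadratic residues among the 5: 3.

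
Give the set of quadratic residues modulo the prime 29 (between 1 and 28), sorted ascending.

1,4,5,6,7,9,13,16,20,22,23,24,25,28

Square k = 1,…,14 (k and 29−k give the same square):
1²=1, 2²=4, 3²=9, 4²=16, 5²=25, 6²≡7, 7²≡20, 8²≡6, 9²≡23, 10²≡13, 11²≡5, 12²≡28, 13²≡24, 14²≡22 (mod 29).
So the quadratic residues mod 29 are {1, 4, 5, 6, 7, 9, 13, 16, 20, 22, 23, 24, 25, 28}.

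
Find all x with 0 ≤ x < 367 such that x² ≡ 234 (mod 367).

Since 367 ≡ 3 (mod 4), a square root of 234 is 234^((367+1)/4) = 234^92 mod 367.
Repeated squaring: 234^2≡73, 234^4≡191, 234^8≡148, 234^16≡251, 234^32≡244, 234^64≡82 (mod 367).
234^92 = 234^(64+16+8+4) ≡ 270 (mod 367).
Check: 270² = 72900 ≡ 234 (mod 367). The two roots are 97 and 270.

97, 270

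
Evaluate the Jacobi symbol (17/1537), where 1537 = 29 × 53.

-1

Reciprocity: 17 ≡ 1 and 1537 ≡ 1 (mod 4), so (17/1537) = +(1537/17).
Reduce top mod 17: now compute (7/17).
Reciprocity: 7 ≡ 3 and 17 ≡ 1 (mod 4), so (7/17) = +(17/7).
Reduce top mod 7: now compute (3/7).
Reciprocity: 3 ≡ 3 and 7 ≡ 3 (mod 4), so (3/7) = −(7/3).
Reduce top mod 3: now compute (1/3).
Reached (1/3) = 1. Collecting the sign flips along the way, the symbol is -1.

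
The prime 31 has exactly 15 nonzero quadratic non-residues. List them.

Square k = 1,…,15 (k and 31−k give the same square):
1²=1, 2²=4, 3²=9, 4²=16, 5²=25, 6²≡5, 7²≡18, 8²≡2, 9²≡19, 10²≡7, 11²≡28, 12²≡20, 13²≡14, 14²≡10, 15²≡8 (mod 31).
The residues are {1, 2, 4, 5, 7, 8, 9, 10, 14, 16, 18, 19, 20, 25, 28}; the non-residues are the remaining 15 nonzero classes.

3, 6, 11, 12, 13, 15, 17, 21, 22, 23, 24, 26, 27, 29, 30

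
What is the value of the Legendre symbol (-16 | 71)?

First reduce: -16 ≡ 55 (mod 71).
Reciprocity: 55 ≡ 3 and 71 ≡ 3 (mod 4), so (55/71) = −(71/55).
Reduce top mod 55: now compute (16/55).
Pull out 2^4: since 55 ≡ 7 (mod 8), (2/55) = +1, so (2/55)^4 = +1.
Reached (1/55) = 1. Collecting the sign flips along the way, the symbol is -1.

-1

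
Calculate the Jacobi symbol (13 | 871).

Reciprocity: 13 ≡ 1 and 871 ≡ 3 (mod 4), so (13/871) = +(871/13).
Reduce top mod 13: now compute (0/13).
Top reduces to 0: gcd > 1, so the symbol is 0.

0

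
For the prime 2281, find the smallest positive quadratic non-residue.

(2/2281) = +1, so 2 is a residue.
(3/2281) = +1, so 3 is a residue.
(4/2281) = +1, so 4 is a residue.
(5/2281) = +1, so 5 is a residue.
(6/2281) = +1, so 6 is a residue.
(7/2281) = −1, so 7 is the smallest positive non-residue mod 2281.

7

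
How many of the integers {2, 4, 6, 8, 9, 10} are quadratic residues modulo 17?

(2/17) = +1 → QR.
(4/17) = +1 → QR.
(6/17) = -1 → non-residue.
(8/17) = +1 → QR.
(9/17) = +1 → QR.
(10/17) = -1 → non-residue.
Total quadratic residues among the 6: 4.

4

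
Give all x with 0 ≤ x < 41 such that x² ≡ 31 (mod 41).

41 ≡ 1 (mod 4), so we find a root by search.
Trying successive values, 20² = 400 ≡ 31 (mod 41). The other root is 41 − 20 = 21.

20, 21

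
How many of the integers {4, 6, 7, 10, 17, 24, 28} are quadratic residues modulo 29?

5

(4/29) = +1 → QR.
(6/29) = +1 → QR.
(7/29) = +1 → QR.
(10/29) = -1 → non-residue.
(17/29) = -1 → non-residue.
(24/29) = +1 → QR.
(28/29) = +1 → QR.
Total quadratic residues among the 7: 5.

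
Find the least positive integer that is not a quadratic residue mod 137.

(2/137) = +1, so 2 is a residue.
(3/137) = −1, so 3 is the smallest positive non-residue mod 137.

3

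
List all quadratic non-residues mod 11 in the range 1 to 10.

Square k = 1,…,5 (k and 11−k give the same square):
1²=1, 2²=4, 3²=9, 4²≡5, 5²≡3 (mod 11).
The residues are {1, 3, 4, 5, 9}; the non-residues are the remaining 5 nonzero classes.

2,6,7,8,10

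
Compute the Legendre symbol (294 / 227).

Euler's criterion: (294/227) ≡ 67^113 (mod 227).
67^2 ≡ 176 (mod 227)
67^4 ≡ 104 (mod 227)
67^8 ≡ 147 (mod 227)
67^16 ≡ 44 (mod 227)
67^32 ≡ 120 (mod 227)
67^64 ≡ 99 (mod 227)
67^113 = 67^(64+32+16+1) ≡ 226 (mod 227).
Result is 226 ≡ −1, so (294/227) = −1.

-1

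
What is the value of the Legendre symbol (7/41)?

-1

Euler's criterion: (7/41) ≡ 7^20 (mod 41).
7^2 ≡ 8 (mod 41)
7^4 ≡ 23 (mod 41)
7^8 ≡ 37 (mod 41)
7^16 ≡ 16 (mod 41)
7^20 = 7^(16+4) ≡ 40 (mod 41).
Result is 40 ≡ −1, so (7/41) = −1.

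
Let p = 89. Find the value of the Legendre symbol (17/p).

Reciprocity: 17 ≡ 1 and 89 ≡ 1 (mod 4), so (17/89) = +(89/17).
Reduce top mod 17: now compute (4/17).
Pull out 2^2: since 17 ≡ 1 (mod 8), (2/17) = +1, so (2/17)^2 = +1.
Reached (1/17) = 1. Collecting the sign flips along the way, the symbol is +1.

1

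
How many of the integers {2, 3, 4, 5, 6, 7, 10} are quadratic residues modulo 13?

3

(2/13) = -1 → non-residue.
(3/13) = +1 → QR.
(4/13) = +1 → QR.
(5/13) = -1 → non-residue.
(6/13) = -1 → non-residue.
(7/13) = -1 → non-residue.
(10/13) = +1 → QR.
Total quadratic residues among the 7: 3.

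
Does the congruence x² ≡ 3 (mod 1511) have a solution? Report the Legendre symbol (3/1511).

Reciprocity: 3 ≡ 3 and 1511 ≡ 3 (mod 4), so (3/1511) = −(1511/3).
Reduce top mod 3: now compute (2/3).
Pull out 2: since 3 ≡ 3 (mod 8), (2/3) = -1.
Reached (1/3) = 1. Collecting the sign flips along the way, the symbol is +1.

1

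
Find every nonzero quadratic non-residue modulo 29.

2,3,8,10,11,12,14,15,17,18,19,21,26,27

Square k = 1,…,14 (k and 29−k give the same square):
1²=1, 2²=4, 3²=9, 4²=16, 5²=25, 6²≡7, 7²≡20, 8²≡6, 9²≡23, 10²≡13, 11²≡5, 12²≡28, 13²≡24, 14²≡22 (mod 29).
The residues are {1, 4, 5, 6, 7, 9, 13, 16, 20, 22, 23, 24, 25, 28}; the non-residues are the remaining 14 nonzero classes.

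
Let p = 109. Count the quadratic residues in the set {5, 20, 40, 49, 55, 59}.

3

(5/109) = +1 → QR.
(20/109) = +1 → QR.
(40/109) = -1 → non-residue.
(49/109) = +1 → QR.
(55/109) = -1 → non-residue.
(59/109) = -1 → non-residue.
Total quadratic residues among the 6: 3.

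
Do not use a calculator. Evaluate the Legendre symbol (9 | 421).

1

Reciprocity: 9 ≡ 1 and 421 ≡ 1 (mod 4), so (9/421) = +(421/9).
Reduce top mod 9: now compute (7/9).
Reciprocity: 7 ≡ 3 and 9 ≡ 1 (mod 4), so (7/9) = +(9/7).
Reduce top mod 7: now compute (2/7).
Pull out 2: since 7 ≡ 7 (mod 8), (2/7) = +1.
Reached (1/7) = 1. Collecting the sign flips along the way, the symbol is +1.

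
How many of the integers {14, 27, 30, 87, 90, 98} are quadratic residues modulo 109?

2

(14/109) = -1 → non-residue.
(27/109) = +1 → QR.
(30/109) = -1 → non-residue.
(87/109) = +1 → QR.
(90/109) = -1 → non-residue.
(98/109) = -1 → non-residue.
Total quadratic residues among the 6: 2.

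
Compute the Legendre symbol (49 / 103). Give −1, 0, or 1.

1

Reciprocity: 49 ≡ 1 and 103 ≡ 3 (mod 4), so (49/103) = +(103/49).
Reduce top mod 49: now compute (5/49).
Reciprocity: 5 ≡ 1 and 49 ≡ 1 (mod 4), so (5/49) = +(49/5).
Reduce top mod 5: now compute (4/5).
Pull out 2^2: since 5 ≡ 5 (mod 8), (2/5) = -1, so (2/5)^2 = +1.
Reached (1/5) = 1. Collecting the sign flips along the way, the symbol is +1.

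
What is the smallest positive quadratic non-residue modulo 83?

(2/83) = −1, so 2 is the smallest positive non-residue mod 83.

2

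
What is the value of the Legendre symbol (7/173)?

-1

Reciprocity: 7 ≡ 3 and 173 ≡ 1 (mod 4), so (7/173) = +(173/7).
Reduce top mod 7: now compute (5/7).
Reciprocity: 5 ≡ 1 and 7 ≡ 3 (mod 4), so (5/7) = +(7/5).
Reduce top mod 5: now compute (2/5).
Pull out 2: since 5 ≡ 5 (mod 8), (2/5) = -1.
Reached (1/5) = 1. Collecting the sign flips along the way, the symbol is -1.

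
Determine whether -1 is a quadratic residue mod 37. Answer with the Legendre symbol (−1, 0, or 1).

Euler's criterion: (-1/37) ≡ 36^18 (mod 37).
36^2 ≡ 1 (mod 37)
36^4 ≡ 1 (mod 37)
36^8 ≡ 1 (mod 37)
36^16 ≡ 1 (mod 37)
36^18 = 36^(16+2) ≡ 1 (mod 37).
Result is 1, so (-1/37) = 1.

1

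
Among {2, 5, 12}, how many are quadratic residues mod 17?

(2/17) = +1 → QR.
(5/17) = -1 → non-residue.
(12/17) = -1 → non-residue.
Total quadratic residues among the 3: 1.

1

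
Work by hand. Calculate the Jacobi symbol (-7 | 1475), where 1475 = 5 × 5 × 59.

First reduce: -7 ≡ 1468 (mod 1475).
Pull out 2^2: since 1475 ≡ 3 (mod 8), (2/1475) = -1, so (2/1475)^2 = +1.
Reciprocity: 367 ≡ 3 and 1475 ≡ 3 (mod 4), so (367/1475) = −(1475/367).
Reduce top mod 367: now compute (7/367).
Reciprocity: 7 ≡ 3 and 367 ≡ 3 (mod 4), so (7/367) = −(367/7).
Reduce top mod 7: now compute (3/7).
Reciprocity: 3 ≡ 3 and 7 ≡ 3 (mod 4), so (3/7) = −(7/3).
Reduce top mod 3: now compute (1/3).
Reached (1/3) = 1. Collecting the sign flips along the way, the symbol is -1.

-1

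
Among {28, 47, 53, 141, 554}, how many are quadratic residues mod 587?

5

(28/587) = +1 → QR.
(47/587) = +1 → QR.
(53/587) = +1 → QR.
(141/587) = +1 → QR.
(554/587) = +1 → QR.
Total quadratic residues among the 5: 5.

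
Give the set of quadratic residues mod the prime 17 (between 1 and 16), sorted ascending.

1, 2, 4, 8, 9, 13, 15, 16

Square k = 1,…,8 (k and 17−k give the same square):
1²=1, 2²=4, 3²=9, 4²=16, 5²≡8, 6²≡2, 7²≡15, 8²≡13 (mod 17).
So the quadratic residues mod 17 are {1, 2, 4, 8, 9, 13, 15, 16}.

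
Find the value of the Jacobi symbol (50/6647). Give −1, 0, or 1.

1

Pull out 2: since 6647 ≡ 7 (mod 8), (2/6647) = +1.
Reciprocity: 25 ≡ 1 and 6647 ≡ 3 (mod 4), so (25/6647) = +(6647/25).
Reduce top mod 25: now compute (22/25).
Pull out 2: since 25 ≡ 1 (mod 8), (2/25) = +1.
Reciprocity: 11 ≡ 3 and 25 ≡ 1 (mod 4), so (11/25) = +(25/11).
Reduce top mod 11: now compute (3/11).
Reciprocity: 3 ≡ 3 and 11 ≡ 3 (mod 4), so (3/11) = −(11/3).
Reduce top mod 3: now compute (2/3).
Pull out 2: since 3 ≡ 3 (mod 8), (2/3) = -1.
Reached (1/3) = 1. Collecting the sign flips along the way, the symbol is +1.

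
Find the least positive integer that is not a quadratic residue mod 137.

3

(2/137) = +1, so 2 is a residue.
(3/137) = −1, so 3 is the smallest positive non-residue mod 137.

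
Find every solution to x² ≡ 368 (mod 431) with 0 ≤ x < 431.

Since 431 ≡ 3 (mod 4), a square root of 368 is 368^((431+1)/4) = 368^108 mod 431.
Repeated squaring: 368^2≡90, 368^4≡342, 368^8≡163, 368^16≡278, 368^32≡135, 368^64≡123 (mod 431).
368^108 = 368^(64+32+8+4) ≡ 182 (mod 431).
Check: 182² = 33124 ≡ 368 (mod 431). The two roots are 182 and 249.

182, 249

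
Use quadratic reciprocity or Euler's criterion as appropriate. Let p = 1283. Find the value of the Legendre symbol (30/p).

1

Pull out 2: since 1283 ≡ 3 (mod 8), (2/1283) = -1.
Reciprocity: 15 ≡ 3 and 1283 ≡ 3 (mod 4), so (15/1283) = −(1283/15).
Reduce top mod 15: now compute (8/15).
Pull out 2^3: since 15 ≡ 7 (mod 8), (2/15) = +1, so (2/15)^3 = +1.
Reached (1/15) = 1. Collecting the sign flips along the way, the symbol is +1.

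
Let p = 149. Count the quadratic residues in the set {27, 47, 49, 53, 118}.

4

(27/149) = -1 → non-residue.
(47/149) = +1 → QR.
(49/149) = +1 → QR.
(53/149) = +1 → QR.
(118/149) = +1 → QR.
Total quadratic residues among the 5: 4.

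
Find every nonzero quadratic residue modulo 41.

Square k = 1,…,20 (k and 41−k give the same square):
1²=1, 2²=4, 3²=9, 4²=16, 5²=25, 6²=36, 7²≡8, 8²≡23, 9²≡40, 10²≡18, 11²≡39, 12²≡21, 13²≡5, 14²≡32, 15²≡20, 16²≡10, 17²≡2, 18²≡37, 19²≡33, 20²≡31 (mod 41).
So the quadratic residues mod 41 are {1, 2, 4, 5, 8, 9, 10, 16, 18, 20, 21, 23, 25, 31, 32, 33, 36, 37, 39, 40}.

1 2 4 5 8 9 10 16 18 20 21 23 25 31 32 33 36 37 39 40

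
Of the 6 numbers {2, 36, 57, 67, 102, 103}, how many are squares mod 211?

(2/211) = -1 → non-residue.
(36/211) = +1 → QR.
(57/211) = -1 → non-residue.
(67/211) = -1 → non-residue.
(102/211) = -1 → non-residue.
(103/211) = +1 → QR.
Total quadratic residues among the 6: 2.

2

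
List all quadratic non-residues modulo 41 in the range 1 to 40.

3 6 7 11 12 13 14 15 17 19 22 24 26 27 28 29 30 34 35 38

Square k = 1,…,20 (k and 41−k give the same square):
1²=1, 2²=4, 3²=9, 4²=16, 5²=25, 6²=36, 7²≡8, 8²≡23, 9²≡40, 10²≡18, 11²≡39, 12²≡21, 13²≡5, 14²≡32, 15²≡20, 16²≡10, 17²≡2, 18²≡37, 19²≡33, 20²≡31 (mod 41).
The residues are {1, 2, 4, 5, 8, 9, 10, 16, 18, 20, 21, 23, 25, 31, 32, 33, 36, 37, 39, 40}; the non-residues are the remaining 20 nonzero classes.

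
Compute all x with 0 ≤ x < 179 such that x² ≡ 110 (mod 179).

17, 162

Since 179 ≡ 3 (mod 4), a square root of 110 is 110^((179+1)/4) = 110^45 mod 179.
Repeated squaring: 110^2≡107, 110^4≡172, 110^8≡49, 110^16≡74, 110^32≡106 (mod 179).
110^45 = 110^(32+8+4+1) ≡ 17 (mod 179).
Check: 17² = 289 ≡ 110 (mod 179). The two roots are 17 and 162.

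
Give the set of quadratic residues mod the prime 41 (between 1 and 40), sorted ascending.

1,2,4,5,8,9,10,16,18,20,21,23,25,31,32,33,36,37,39,40

Square k = 1,…,20 (k and 41−k give the same square):
1²=1, 2²=4, 3²=9, 4²=16, 5²=25, 6²=36, 7²≡8, 8²≡23, 9²≡40, 10²≡18, 11²≡39, 12²≡21, 13²≡5, 14²≡32, 15²≡20, 16²≡10, 17²≡2, 18²≡37, 19²≡33, 20²≡31 (mod 41).
So the quadratic residues mod 41 are {1, 2, 4, 5, 8, 9, 10, 16, 18, 20, 21, 23, 25, 31, 32, 33, 36, 37, 39, 40}.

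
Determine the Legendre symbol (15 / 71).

Reciprocity: 15 ≡ 3 and 71 ≡ 3 (mod 4), so (15/71) = −(71/15).
Reduce top mod 15: now compute (11/15).
Reciprocity: 11 ≡ 3 and 15 ≡ 3 (mod 4), so (11/15) = −(15/11).
Reduce top mod 11: now compute (4/11).
Pull out 2^2: since 11 ≡ 3 (mod 8), (2/11) = -1, so (2/11)^2 = +1.
Reached (1/11) = 1. Collecting the sign flips along the way, the symbol is +1.

1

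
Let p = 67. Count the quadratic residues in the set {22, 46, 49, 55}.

3

(22/67) = +1 → QR.
(46/67) = -1 → non-residue.
(49/67) = +1 → QR.
(55/67) = +1 → QR.
Total quadratic residues among the 4: 3.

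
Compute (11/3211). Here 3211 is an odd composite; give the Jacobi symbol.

1

Reciprocity: 11 ≡ 3 and 3211 ≡ 3 (mod 4), so (11/3211) = −(3211/11).
Reduce top mod 11: now compute (10/11).
Pull out 2: since 11 ≡ 3 (mod 8), (2/11) = -1.
Reciprocity: 5 ≡ 1 and 11 ≡ 3 (mod 4), so (5/11) = +(11/5).
Reduce top mod 5: now compute (1/5).
Reached (1/5) = 1. Collecting the sign flips along the way, the symbol is +1.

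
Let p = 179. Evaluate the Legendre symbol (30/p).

-1

Pull out 2: since 179 ≡ 3 (mod 8), (2/179) = -1.
Reciprocity: 15 ≡ 3 and 179 ≡ 3 (mod 4), so (15/179) = −(179/15).
Reduce top mod 15: now compute (14/15).
Pull out 2: since 15 ≡ 7 (mod 8), (2/15) = +1.
Reciprocity: 7 ≡ 3 and 15 ≡ 3 (mod 4), so (7/15) = −(15/7).
Reduce top mod 7: now compute (1/7).
Reached (1/7) = 1. Collecting the sign flips along the way, the symbol is -1.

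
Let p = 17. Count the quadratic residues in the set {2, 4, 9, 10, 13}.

(2/17) = +1 → QR.
(4/17) = +1 → QR.
(9/17) = +1 → QR.
(10/17) = -1 → non-residue.
(13/17) = +1 → QR.
Total quadratic residues among the 5: 4.

4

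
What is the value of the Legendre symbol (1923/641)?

First reduce: 1923 ≡ 0 (mod 641).
Top reduces to 0: gcd > 1, so the symbol is 0.

0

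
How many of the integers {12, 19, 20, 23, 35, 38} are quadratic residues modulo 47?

1

(12/47) = +1 → QR.
(19/47) = -1 → non-residue.
(20/47) = -1 → non-residue.
(23/47) = -1 → non-residue.
(35/47) = -1 → non-residue.
(38/47) = -1 → non-residue.
Total quadratic residues among the 6: 1.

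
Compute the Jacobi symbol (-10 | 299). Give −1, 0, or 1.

1

First reduce: -10 ≡ 289 (mod 299).
Reciprocity: 289 ≡ 1 and 299 ≡ 3 (mod 4), so (289/299) = +(299/289).
Reduce top mod 289: now compute (10/289).
Pull out 2: since 289 ≡ 1 (mod 8), (2/289) = +1.
Reciprocity: 5 ≡ 1 and 289 ≡ 1 (mod 4), so (5/289) = +(289/5).
Reduce top mod 5: now compute (4/5).
Pull out 2^2: since 5 ≡ 5 (mod 8), (2/5) = -1, so (2/5)^2 = +1.
Reached (1/5) = 1. Collecting the sign flips along the way, the symbol is +1.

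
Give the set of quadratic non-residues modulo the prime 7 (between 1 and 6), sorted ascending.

Square k = 1,…,3 (k and 7−k give the same square):
1²=1, 2²=4, 3²≡2 (mod 7).
The residues are {1, 2, 4}; the non-residues are the remaining 3 nonzero classes.

3 5 6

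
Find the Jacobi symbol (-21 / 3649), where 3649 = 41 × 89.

First reduce: -21 ≡ 3628 (mod 3649).
Pull out 2^2: since 3649 ≡ 1 (mod 8), (2/3649) = +1, so (2/3649)^2 = +1.
Reciprocity: 907 ≡ 3 and 3649 ≡ 1 (mod 4), so (907/3649) = +(3649/907).
Reduce top mod 907: now compute (21/907).
Reciprocity: 21 ≡ 1 and 907 ≡ 3 (mod 4), so (21/907) = +(907/21).
Reduce top mod 21: now compute (4/21).
Pull out 2^2: since 21 ≡ 5 (mod 8), (2/21) = -1, so (2/21)^2 = +1.
Reached (1/21) = 1. Collecting the sign flips along the way, the symbol is +1.

1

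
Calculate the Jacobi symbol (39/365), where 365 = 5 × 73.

-1

Reciprocity: 39 ≡ 3 and 365 ≡ 1 (mod 4), so (39/365) = +(365/39).
Reduce top mod 39: now compute (14/39).
Pull out 2: since 39 ≡ 7 (mod 8), (2/39) = +1.
Reciprocity: 7 ≡ 3 and 39 ≡ 3 (mod 4), so (7/39) = −(39/7).
Reduce top mod 7: now compute (4/7).
Pull out 2^2: since 7 ≡ 7 (mod 8), (2/7) = +1, so (2/7)^2 = +1.
Reached (1/7) = 1. Collecting the sign flips along the way, the symbol is -1.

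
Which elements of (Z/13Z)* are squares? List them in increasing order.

Square k = 1,…,6 (k and 13−k give the same square):
1²=1, 2²=4, 3²=9, 4²≡3, 5²≡12, 6²≡10 (mod 13).
So the quadratic residues mod 13 are {1, 3, 4, 9, 10, 12}.

1, 3, 4, 9, 10, 12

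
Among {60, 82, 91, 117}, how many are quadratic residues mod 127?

(60/127) = +1 → QR.
(82/127) = +1 → QR.
(91/127) = -1 → non-residue.
(117/127) = +1 → QR.
Total quadratic residues among the 4: 3.

3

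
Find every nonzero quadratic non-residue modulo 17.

3 5 6 7 10 11 12 14

Square k = 1,…,8 (k and 17−k give the same square):
1²=1, 2²=4, 3²=9, 4²=16, 5²≡8, 6²≡2, 7²≡15, 8²≡13 (mod 17).
The residues are {1, 2, 4, 8, 9, 13, 15, 16}; the non-residues are the remaining 8 nonzero classes.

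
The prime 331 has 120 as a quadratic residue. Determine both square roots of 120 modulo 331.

Since 331 ≡ 3 (mod 4), a square root of 120 is 120^((331+1)/4) = 120^83 mod 331.
Repeated squaring: 120^2≡167, 120^4≡85, 120^8≡274, 120^16≡270, 120^32≡80, 120^64≡111 (mod 331).
120^83 = 120^(64+16+2+1) ≡ 293 (mod 331).
Check: 293² = 85849 ≡ 120 (mod 331). The two roots are 38 and 293.

38, 293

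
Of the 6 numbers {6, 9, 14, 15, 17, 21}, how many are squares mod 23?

2

(6/23) = +1 → QR.
(9/23) = +1 → QR.
(14/23) = -1 → non-residue.
(15/23) = -1 → non-residue.
(17/23) = -1 → non-residue.
(21/23) = -1 → non-residue.
Total quadratic residues among the 6: 2.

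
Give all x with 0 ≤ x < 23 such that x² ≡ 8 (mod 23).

10, 13

Since 23 ≡ 3 (mod 4), a square root of 8 is 8^((23+1)/4) = 8^6 mod 23.
Repeated squaring: 8^2≡18, 8^4≡2 (mod 23).
8^6 = 8^(4+2) ≡ 13 (mod 23).
Check: 13² = 169 ≡ 8 (mod 23). The two roots are 10 and 13.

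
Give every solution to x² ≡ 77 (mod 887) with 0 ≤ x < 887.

Since 887 ≡ 3 (mod 4), a square root of 77 is 77^((887+1)/4) = 77^222 mod 887.
Repeated squaring: 77^2≡607, 77^4≡344, 77^8≡365, 77^16≡175, 77^32≡467, 77^64≡774, 77^128≡351 (mod 887).
77^222 = 77^(128+64+16+8+4+2) ≡ 378 (mod 887).
Check: 378² = 142884 ≡ 77 (mod 887). The two roots are 378 and 509.

378, 509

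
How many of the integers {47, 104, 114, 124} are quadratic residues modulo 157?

(47/157) = +1 → QR.
(104/157) = -1 → non-residue.
(114/157) = -1 → non-residue.
(124/157) = +1 → QR.
Total quadratic residues among the 4: 2.

2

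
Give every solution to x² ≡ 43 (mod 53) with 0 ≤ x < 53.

19, 34

53 ≡ 1 (mod 4), so we find a root by search.
Trying successive values, 19² = 361 ≡ 43 (mod 53). The other root is 53 − 19 = 34.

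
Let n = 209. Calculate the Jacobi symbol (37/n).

Reciprocity: 37 ≡ 1 and 209 ≡ 1 (mod 4), so (37/209) = +(209/37).
Reduce top mod 37: now compute (24/37).
Pull out 2^3: since 37 ≡ 5 (mod 8), (2/37) = -1, so (2/37)^3 = -1.
Reciprocity: 3 ≡ 3 and 37 ≡ 1 (mod 4), so (3/37) = +(37/3).
Reduce top mod 3: now compute (1/3).
Reached (1/3) = 1. Collecting the sign flips along the way, the symbol is -1.

-1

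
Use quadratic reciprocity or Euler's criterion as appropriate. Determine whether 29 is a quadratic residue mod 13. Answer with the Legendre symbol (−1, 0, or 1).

First reduce: 29 ≡ 3 (mod 13).
Reciprocity: 3 ≡ 3 and 13 ≡ 1 (mod 4), so (3/13) = +(13/3).
Reduce top mod 3: now compute (1/3).
Reached (1/3) = 1. Collecting the sign flips along the way, the symbol is +1.

1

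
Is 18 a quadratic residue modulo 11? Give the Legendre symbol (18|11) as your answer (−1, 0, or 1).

First reduce: 18 ≡ 7 (mod 11).
Reciprocity: 7 ≡ 3 and 11 ≡ 3 (mod 4), so (7/11) = −(11/7).
Reduce top mod 7: now compute (4/7).
Pull out 2^2: since 7 ≡ 7 (mod 8), (2/7) = +1, so (2/7)^2 = +1.
Reached (1/7) = 1. Collecting the sign flips along the way, the symbol is -1.

-1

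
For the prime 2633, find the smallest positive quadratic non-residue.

3

(2/2633) = +1, so 2 is a residue.
(3/2633) = −1, so 3 is the smallest positive non-residue mod 2633.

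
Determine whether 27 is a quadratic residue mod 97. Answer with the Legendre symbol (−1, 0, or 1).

Reciprocity: 27 ≡ 3 and 97 ≡ 1 (mod 4), so (27/97) = +(97/27).
Reduce top mod 27: now compute (16/27).
Pull out 2^4: since 27 ≡ 3 (mod 8), (2/27) = -1, so (2/27)^4 = +1.
Reached (1/27) = 1. Collecting the sign flips along the way, the symbol is +1.

1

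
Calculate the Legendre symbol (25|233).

1

Reciprocity: 25 ≡ 1 and 233 ≡ 1 (mod 4), so (25/233) = +(233/25).
Reduce top mod 25: now compute (8/25).
Pull out 2^3: since 25 ≡ 1 (mod 8), (2/25) = +1, so (2/25)^3 = +1.
Reached (1/25) = 1. Collecting the sign flips along the way, the symbol is +1.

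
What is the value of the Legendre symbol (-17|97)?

-1

Euler's criterion: (-17/97) ≡ 80^48 (mod 97).
80^2 ≡ 95 (mod 97)
80^4 ≡ 4 (mod 97)
80^8 ≡ 16 (mod 97)
80^16 ≡ 62 (mod 97)
80^32 ≡ 61 (mod 97)
80^48 = 80^(32+16) ≡ 96 (mod 97).
Result is 96 ≡ −1, so (-17/97) = −1.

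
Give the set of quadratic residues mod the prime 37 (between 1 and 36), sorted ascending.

1, 3, 4, 7, 9, 10, 11, 12, 16, 21, 25, 26, 27, 28, 30, 33, 34, 36

Square k = 1,…,18 (k and 37−k give the same square):
1²=1, 2²=4, 3²=9, 4²=16, 5²=25, 6²=36, 7²≡12, 8²≡27, 9²≡7, 10²≡26, 11²≡10, 12²≡33, 13²≡21, 14²≡11, 15²≡3, 16²≡34, 17²≡30, 18²≡28 (mod 37).
So the quadratic residues mod 37 are {1, 3, 4, 7, 9, 10, 11, 12, 16, 21, 25, 26, 27, 28, 30, 33, 34, 36}.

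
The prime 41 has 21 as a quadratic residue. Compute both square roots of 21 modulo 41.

41 ≡ 1 (mod 4), so we find a root by search.
Trying successive values, 12² = 144 ≡ 21 (mod 41). The other root is 41 − 12 = 29.

12, 29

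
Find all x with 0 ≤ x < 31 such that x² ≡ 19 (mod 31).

Since 31 ≡ 3 (mod 4), a square root of 19 is 19^((31+1)/4) = 19^8 mod 31.
Repeated squaring: 19^2≡20, 19^4≡28, 19^8≡9 (mod 31).
19^8 = 19^(8) ≡ 9 (mod 31).
Check: 9² = 81 ≡ 19 (mod 31). The two roots are 9 and 22.

9, 22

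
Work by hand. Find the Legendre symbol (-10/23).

First reduce: -10 ≡ 13 (mod 23).
Reciprocity: 13 ≡ 1 and 23 ≡ 3 (mod 4), so (13/23) = +(23/13).
Reduce top mod 13: now compute (10/13).
Pull out 2: since 13 ≡ 5 (mod 8), (2/13) = -1.
Reciprocity: 5 ≡ 1 and 13 ≡ 1 (mod 4), so (5/13) = +(13/5).
Reduce top mod 5: now compute (3/5).
Reciprocity: 3 ≡ 3 and 5 ≡ 1 (mod 4), so (3/5) = +(5/3).
Reduce top mod 3: now compute (2/3).
Pull out 2: since 3 ≡ 3 (mod 8), (2/3) = -1.
Reached (1/3) = 1. Collecting the sign flips along the way, the symbol is +1.

1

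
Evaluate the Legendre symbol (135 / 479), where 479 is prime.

Euler's criterion: (135/479) ≡ 135^239 (mod 479).
135^2 ≡ 23 (mod 479)
135^4 ≡ 50 (mod 479)
135^8 ≡ 105 (mod 479)
135^16 ≡ 8 (mod 479)
135^32 ≡ 64 (mod 479)
135^64 ≡ 264 (mod 479)
135^128 ≡ 241 (mod 479)
135^239 = 135^(128+64+32+8+4+2+1) ≡ 1 (mod 479).
Result is 1, so (135/479) = 1.

1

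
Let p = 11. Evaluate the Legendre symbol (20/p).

1

Euler's criterion: (20/11) ≡ 9^5 (mod 11).
9^2 ≡ 4 (mod 11)
9^4 ≡ 5 (mod 11)
9^5 = 9^(4+1) ≡ 1 (mod 11).
Result is 1, so (20/11) = 1.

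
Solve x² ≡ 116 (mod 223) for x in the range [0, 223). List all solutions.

Since 223 ≡ 3 (mod 4), a square root of 116 is 116^((223+1)/4) = 116^56 mod 223.
Repeated squaring: 116^2≡76, 116^4≡201, 116^8≡38, 116^16≡106, 116^32≡86 (mod 223).
116^56 = 116^(32+16+8) ≡ 89 (mod 223).
Check: 89² = 7921 ≡ 116 (mod 223). The two roots are 89 and 134.

89, 134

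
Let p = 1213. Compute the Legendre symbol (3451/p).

First reduce: 3451 ≡ 1025 (mod 1213).
Reciprocity: 1025 ≡ 1 and 1213 ≡ 1 (mod 4), so (1025/1213) = +(1213/1025).
Reduce top mod 1025: now compute (188/1025).
Pull out 2^2: since 1025 ≡ 1 (mod 8), (2/1025) = +1, so (2/1025)^2 = +1.
Reciprocity: 47 ≡ 3 and 1025 ≡ 1 (mod 4), so (47/1025) = +(1025/47).
Reduce top mod 47: now compute (38/47).
Pull out 2: since 47 ≡ 7 (mod 8), (2/47) = +1.
Reciprocity: 19 ≡ 3 and 47 ≡ 3 (mod 4), so (19/47) = −(47/19).
Reduce top mod 19: now compute (9/19).
Reciprocity: 9 ≡ 1 and 19 ≡ 3 (mod 4), so (9/19) = +(19/9).
Reduce top mod 9: now compute (1/9).
Reached (1/9) = 1. Collecting the sign flips along the way, the symbol is -1.

-1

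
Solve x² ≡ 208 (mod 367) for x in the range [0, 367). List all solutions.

Since 367 ≡ 3 (mod 4), a square root of 208 is 208^((367+1)/4) = 208^92 mod 367.
Repeated squaring: 208^2≡325, 208^4≡296, 208^8≡270, 208^16≡234, 208^32≡73, 208^64≡191 (mod 367).
208^92 = 208^(64+16+8+4) ≡ 274 (mod 367).
Check: 274² = 75076 ≡ 208 (mod 367). The two roots are 93 and 274.

93, 274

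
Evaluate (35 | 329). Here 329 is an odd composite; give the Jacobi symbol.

0

Reciprocity: 35 ≡ 3 and 329 ≡ 1 (mod 4), so (35/329) = +(329/35).
Reduce top mod 35: now compute (14/35).
Pull out 2: since 35 ≡ 3 (mod 8), (2/35) = -1.
Reciprocity: 7 ≡ 3 and 35 ≡ 3 (mod 4), so (7/35) = −(35/7).
Reduce top mod 7: now compute (0/7).
Top reduces to 0: gcd > 1, so the symbol is 0.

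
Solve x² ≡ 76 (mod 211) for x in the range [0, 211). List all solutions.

Since 211 ≡ 3 (mod 4), a square root of 76 is 76^((211+1)/4) = 76^53 mod 211.
Repeated squaring: 76^2≡79, 76^4≡122, 76^8≡114, 76^16≡125, 76^32≡11 (mod 211).
76^53 = 76^(32+16+4+1) ≡ 169 (mod 211).
Check: 169² = 28561 ≡ 76 (mod 211). The two roots are 42 and 169.

42, 169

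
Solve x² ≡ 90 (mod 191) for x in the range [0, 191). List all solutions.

89, 102

Since 191 ≡ 3 (mod 4), a square root of 90 is 90^((191+1)/4) = 90^48 mod 191.
Repeated squaring: 90^2≡78, 90^4≡163, 90^8≡20, 90^16≡18, 90^32≡133 (mod 191).
90^48 = 90^(32+16) ≡ 102 (mod 191).
Check: 102² = 10404 ≡ 90 (mod 191). The two roots are 89 and 102.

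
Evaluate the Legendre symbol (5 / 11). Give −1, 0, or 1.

1

Reciprocity: 5 ≡ 1 and 11 ≡ 3 (mod 4), so (5/11) = +(11/5).
Reduce top mod 5: now compute (1/5).
Reached (1/5) = 1. Collecting the sign flips along the way, the symbol is +1.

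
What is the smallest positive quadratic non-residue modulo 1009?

(2/1009) = +1, so 2 is a residue.
(3/1009) = +1, so 3 is a residue.
(4/1009) = +1, so 4 is a residue.
(5/1009) = +1, so 5 is a residue.
(6/1009) = +1, so 6 is a residue.
(7/1009) = +1, so 7 is a residue.
(8/1009) = +1, so 8 is a residue.
(9/1009) = +1, so 9 is a residue.
(10/1009) = +1, so 10 is a residue.
(11/1009) = −1, so 11 is the smallest positive non-residue mod 1009.

11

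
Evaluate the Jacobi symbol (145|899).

0

Reciprocity: 145 ≡ 1 and 899 ≡ 3 (mod 4), so (145/899) = +(899/145).
Reduce top mod 145: now compute (29/145).
Reciprocity: 29 ≡ 1 and 145 ≡ 1 (mod 4), so (29/145) = +(145/29).
Reduce top mod 29: now compute (0/29).
Top reduces to 0: gcd > 1, so the symbol is 0.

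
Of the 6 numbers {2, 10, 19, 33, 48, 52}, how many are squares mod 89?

2

(2/89) = +1 → QR.
(10/89) = +1 → QR.
(19/89) = -1 → non-residue.
(33/89) = -1 → non-residue.
(48/89) = -1 → non-residue.
(52/89) = -1 → non-residue.
Total quadratic residues among the 6: 2.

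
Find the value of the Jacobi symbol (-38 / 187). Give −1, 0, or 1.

First reduce: -38 ≡ 149 (mod 187).
Reciprocity: 149 ≡ 1 and 187 ≡ 3 (mod 4), so (149/187) = +(187/149).
Reduce top mod 149: now compute (38/149).
Pull out 2: since 149 ≡ 5 (mod 8), (2/149) = -1.
Reciprocity: 19 ≡ 3 and 149 ≡ 1 (mod 4), so (19/149) = +(149/19).
Reduce top mod 19: now compute (16/19).
Pull out 2^4: since 19 ≡ 3 (mod 8), (2/19) = -1, so (2/19)^4 = +1.
Reached (1/19) = 1. Collecting the sign flips along the way, the symbol is -1.

-1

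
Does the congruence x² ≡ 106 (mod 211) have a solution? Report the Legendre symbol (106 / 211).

-1

Pull out 2: since 211 ≡ 3 (mod 8), (2/211) = -1.
Reciprocity: 53 ≡ 1 and 211 ≡ 3 (mod 4), so (53/211) = +(211/53).
Reduce top mod 53: now compute (52/53).
Pull out 2^2: since 53 ≡ 5 (mod 8), (2/53) = -1, so (2/53)^2 = +1.
Reciprocity: 13 ≡ 1 and 53 ≡ 1 (mod 4), so (13/53) = +(53/13).
Reduce top mod 13: now compute (1/13).
Reached (1/13) = 1. Collecting the sign flips along the way, the symbol is -1.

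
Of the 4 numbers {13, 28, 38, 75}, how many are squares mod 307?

(13/307) = -1 → non-residue.
(28/307) = +1 → QR.
(38/307) = -1 → non-residue.
(75/307) = -1 → non-residue.
Total quadratic residues among the 4: 1.

1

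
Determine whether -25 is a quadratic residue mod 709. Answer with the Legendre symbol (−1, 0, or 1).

1

First reduce: -25 ≡ 684 (mod 709).
Pull out 2^2: since 709 ≡ 5 (mod 8), (2/709) = -1, so (2/709)^2 = +1.
Reciprocity: 171 ≡ 3 and 709 ≡ 1 (mod 4), so (171/709) = +(709/171).
Reduce top mod 171: now compute (25/171).
Reciprocity: 25 ≡ 1 and 171 ≡ 3 (mod 4), so (25/171) = +(171/25).
Reduce top mod 25: now compute (21/25).
Reciprocity: 21 ≡ 1 and 25 ≡ 1 (mod 4), so (21/25) = +(25/21).
Reduce top mod 21: now compute (4/21).
Pull out 2^2: since 21 ≡ 5 (mod 8), (2/21) = -1, so (2/21)^2 = +1.
Reached (1/21) = 1. Collecting the sign flips along the way, the symbol is +1.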